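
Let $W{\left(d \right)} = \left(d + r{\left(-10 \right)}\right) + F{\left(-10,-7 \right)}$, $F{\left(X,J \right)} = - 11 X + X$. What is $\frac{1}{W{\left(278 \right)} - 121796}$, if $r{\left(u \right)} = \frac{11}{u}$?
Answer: $- \frac{10}{1214191} \approx -8.2359 \cdot 10^{-6}$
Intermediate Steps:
$F{\left(X,J \right)} = - 10 X$
$W{\left(d \right)} = \frac{989}{10} + d$ ($W{\left(d \right)} = \left(d + \frac{11}{-10}\right) - -100 = \left(d + 11 \left(- \frac{1}{10}\right)\right) + 100 = \left(d - \frac{11}{10}\right) + 100 = \left(- \frac{11}{10} + d\right) + 100 = \frac{989}{10} + d$)
$\frac{1}{W{\left(278 \right)} - 121796} = \frac{1}{\left(\frac{989}{10} + 278\right) - 121796} = \frac{1}{\frac{3769}{10} - 121796} = \frac{1}{- \frac{1214191}{10}} = - \frac{10}{1214191}$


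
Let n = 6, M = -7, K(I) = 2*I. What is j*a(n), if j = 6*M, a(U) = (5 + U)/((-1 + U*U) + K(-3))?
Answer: -462/29 ≈ -15.931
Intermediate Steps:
a(U) = (5 + U)/(-7 + U**2) (a(U) = (5 + U)/((-1 + U*U) + 2*(-3)) = (5 + U)/((-1 + U**2) - 6) = (5 + U)/(-7 + U**2))
j = -42 (j = 6*(-7) = -42)
j*a(n) = -42*(5 + 6)/(-7 + 6**2) = -42*11/(-7 + 36) = -42*11/29 = -462/29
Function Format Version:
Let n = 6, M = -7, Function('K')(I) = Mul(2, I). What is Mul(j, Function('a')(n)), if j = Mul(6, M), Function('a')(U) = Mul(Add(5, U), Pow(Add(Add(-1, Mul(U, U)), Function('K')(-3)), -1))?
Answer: Rational(-462, 29) ≈ -15.931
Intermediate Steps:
Function('a')(U) = Mul(Pow(Add(-7, Pow(U, 2)), -1), Add(5, U)) (Function('a')(U) = Mul(Add(5, U), Pow(Add(Add(-1, Mul(U, U)), Mul(2, -3)), -1)) = Mul(Add(5, U), Pow(Add(Add(-1, Pow(U, 2)), -6), -1)) = Mul(Add(5, U), Pow(Add(-7, Pow(U, 2)), -1)) = Mul(Pow(Add(-7, Pow(U, 2)), -1), Add(5, U)))
j = -42 (j = Mul(6, -7) = -42)
Mul(j, Function('a')(n)) = Mul(-42, Mul(Pow(Add(-7, Pow(6, 2)), -1), Add(5, 6))) = Mul(-42, Mul(Pow(Add(-7, 36), -1), 11)) = Mul(-42, Mul(Pow(29, -1), 11)) = Mul(-42, Mul(Rational(1, 29), 11)) = Mul(-42, Rational(11, 29)) = Rational(-462, 29)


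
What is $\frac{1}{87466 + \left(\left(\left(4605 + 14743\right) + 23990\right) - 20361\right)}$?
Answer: $\frac{1}{110443} \approx 9.0544 \cdot 10^{-6}$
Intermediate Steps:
$\frac{1}{87466 + \left(\left(\left(4605 + 14743\right) + 23990\right) - 20361\right)} = \frac{1}{87466 + \left(\left(19348 + 23990\right) - 20361\right)} = \frac{1}{87466 + \left(43338 - 20361\right)} = \frac{1}{87466 + 22977} = \frac{1}{110443}$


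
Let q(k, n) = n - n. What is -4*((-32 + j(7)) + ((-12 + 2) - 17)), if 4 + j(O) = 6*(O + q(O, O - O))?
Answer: 84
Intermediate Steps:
q(k, n) = 0
j(O) = -4 + 6*O (j(O) = -4 + 6*(O + 0) = -4 + 6*O)
-4*((-32 + j(7)) + ((-12 + 2) - 17)) = -4*((-32 + (-4 + 6*7)) + ((-12 + 2) - 17)) = -4*((-32 + (-4 + 42)) + (-10 - 17)) = -4*((-32 + 38) - 27) = -4*(6 - 27) = -4*(-21) = 84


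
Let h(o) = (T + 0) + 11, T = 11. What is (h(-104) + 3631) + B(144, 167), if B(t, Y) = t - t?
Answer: 3653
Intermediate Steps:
B(t, Y) = 0
h(o) = 22 (h(o) = (11 + 0) + 11 = 11 + 11 = 22)
(h(-104) + 3631) + B(144, 167) = (22 + 3631) + 0 = 3653 + 0 = 3653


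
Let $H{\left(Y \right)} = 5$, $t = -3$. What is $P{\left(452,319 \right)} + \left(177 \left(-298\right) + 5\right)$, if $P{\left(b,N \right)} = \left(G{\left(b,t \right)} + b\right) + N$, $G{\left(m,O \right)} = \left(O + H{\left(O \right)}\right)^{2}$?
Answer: $-51966$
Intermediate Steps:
$G{\left(m,O \right)} = \left(5 + O\right)^{2}$ ($G{\left(m,O \right)} = \left(O + 5\right)^{2} = \left(5 + O\right)^{2}$)
$P{\left(b,N \right)} = 4 + N + b$ ($P{\left(b,N \right)} = \left(\left(5 - 3\right)^{2} + b\right) + N = \left(2^{2} + b\right) + N = \left(4 + b\right) + N = 4 + N + b$)
$P{\left(452,319 \right)} + \left(177 \left(-298\right) + 5\right) = \left(4 + 319 + 452\right) + \left(177 \left(-298\right) + 5\right) = 775 + \left(-52746 + 5\right) = 775 - 52741 = -51966$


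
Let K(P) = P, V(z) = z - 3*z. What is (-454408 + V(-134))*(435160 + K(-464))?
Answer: -197412841440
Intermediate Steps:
V(z) = -2*z
(-454408 + V(-134))*(435160 + K(-464)) = (-454408 - 2*(-134))*(435160 - 464) = (-454408 + 268)*434696 = -454140*434696 = -197412841440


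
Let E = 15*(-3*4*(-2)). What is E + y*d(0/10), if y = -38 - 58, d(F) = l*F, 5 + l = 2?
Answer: 360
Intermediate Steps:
l = -3 (l = -5 + 2 = -3)
d(F) = -3*F
E = 360 (E = 15*(-12*(-2)) = 15*24 = 360)
y = -96
E + y*d(0/10) = 360 - (-288)*0/10 = 360 - (-288)*0*(⅒) = 360 - (-288)*0 = 360 - 96*0 = 360 + 0 = 360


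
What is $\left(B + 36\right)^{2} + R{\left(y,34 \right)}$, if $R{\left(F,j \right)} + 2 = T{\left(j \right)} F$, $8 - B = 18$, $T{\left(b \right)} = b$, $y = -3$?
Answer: $572$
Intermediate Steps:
$B = -10$ ($B = 8 - 18 = -10$)
$R{\left(F,j \right)} = -2 + F j$ ($R{\left(F,j \right)} = -2 + j F = -2 + F j$)
$\left(B + 36\right)^{2} + R{\left(y,34 \right)} = \left(-10 + 36\right)^{2} - 104 = 26^{2} - 104 = 676 - 104 = 572$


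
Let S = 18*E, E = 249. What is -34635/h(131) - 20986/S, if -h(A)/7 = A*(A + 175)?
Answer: -318526639/69869898 ≈ -4.5589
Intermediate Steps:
h(A) = -7*A*(175 + A) (h(A) = -7*A*(A + 175) = -7*A*(175 + A))
S = 4482 (S = 18*249 = 4482)
-34635/h(131) - 20986/S = -34635*(-1/(917*(175 + 131))) - 20986/4482 = -34635/((-7*131*306)) - 20986*1/4482 = -34635/(-280602) - 10493/2241 = -34635*(-1/280602) - 10493/2241 = 11545/93534 - 10493/2241 = -318526639/69869898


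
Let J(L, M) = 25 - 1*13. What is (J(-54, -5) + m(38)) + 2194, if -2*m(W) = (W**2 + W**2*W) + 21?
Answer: -51925/2 ≈ -25963.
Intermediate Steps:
J(L, M) = 12 (J(L, M) = 25 - 13 = 12)
m(W) = -21/2 - W**2/2 - W**3/2 (m(W) = -((W**2 + W**2*W) + 21)/2 = -((W**2 + W**3) + 21)/2 = -(21 + W**2 + W**3)/2 = -21/2 - W**2/2 - W**3/2)
(J(-54, -5) + m(38)) + 2194 = (12 + (-21/2 - 1/2*38**2 - 1/2*38**3)) + 2194 = (12 + (-21/2 - 1/2*1444 - 1/2*54872)) + 2194 = (12 + (-21/2 - 722 - 27436)) + 2194 = (12 - 56337/2) + 2194 = -56313/2 + 2194 = -51925/2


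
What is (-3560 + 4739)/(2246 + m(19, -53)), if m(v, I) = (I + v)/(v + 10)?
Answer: 11397/21700 ≈ 0.52521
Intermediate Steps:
m(v, I) = (I + v)/(10 + v)
(-3560 + 4739)/(2246 + m(19, -53)) = (-3560 + 4739)/(2246 + (-53 + 19)/(10 + 19)) = 1179/(2246 - 34/29) = 1179/(65100/29) = 1179*(29/65100) = 11397/21700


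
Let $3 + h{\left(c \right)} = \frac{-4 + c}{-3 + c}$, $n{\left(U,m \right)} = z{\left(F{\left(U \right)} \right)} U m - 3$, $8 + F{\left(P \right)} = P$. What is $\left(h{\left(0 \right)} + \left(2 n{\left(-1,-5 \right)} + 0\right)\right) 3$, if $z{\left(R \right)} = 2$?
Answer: $37$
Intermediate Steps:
$F{\left(P \right)} = -8 + P$
$n{\left(U,m \right)} = -3 + 2 U m$ ($n{\left(U,m \right)} = 2 U m - 3 = -3 + 2 U m$)
$h{\left(c \right)} = -3 + \frac{-4 + c}{-3 + c}$
$\left(h{\left(0 \right)} + \left(2 n{\left(-1,-5 \right)} + 0\right)\right) 3 = \left(\frac{5 - 0}{-3 + 0} + \left(2 \left(-3 + 2 \left(-1\right) \left(-5\right)\right) + 0\right)\right) 3 = \left(\frac{5 + 0}{-3} + \left(2 \left(-3 + 10\right) + 0\right)\right) 3 = \left(\left(- \frac{1}{3}\right) 5 + \left(2 \cdot 7 + 0\right)\right) 3 = \left(- \frac{5}{3} + \left(14 + 0\right)\right) 3 = \left(- \frac{5}{3} + 14\right) 3 = \frac{37}{3} \cdot 3 = 37$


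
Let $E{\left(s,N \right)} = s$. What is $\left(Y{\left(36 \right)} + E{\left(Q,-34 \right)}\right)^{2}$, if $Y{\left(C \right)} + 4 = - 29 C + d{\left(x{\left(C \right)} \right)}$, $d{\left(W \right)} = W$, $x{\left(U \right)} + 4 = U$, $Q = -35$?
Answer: $1104601$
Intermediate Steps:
$x{\left(U \right)} = -4 + U$
$Y{\left(C \right)} = -8 - 28 C$ ($Y{\left(C \right)} = -4 - \left(4 + 28 C\right) = -8 - 28 C$)
$\left(Y{\left(36 \right)} + E{\left(Q,-34 \right)}\right)^{2} = \left(\left(-8 - 1008\right) - 35\right)^{2} = \left(-1016 - 35\right)^{2} = \left(-1051\right)^{2} = 1104601$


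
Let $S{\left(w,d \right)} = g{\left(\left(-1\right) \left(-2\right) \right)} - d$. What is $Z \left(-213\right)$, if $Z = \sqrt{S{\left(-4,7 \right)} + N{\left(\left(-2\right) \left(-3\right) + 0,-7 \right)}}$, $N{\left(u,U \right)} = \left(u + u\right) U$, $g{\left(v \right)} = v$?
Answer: $- 213 i \sqrt{89} \approx - 2009.4 i$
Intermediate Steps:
$N{\left(u,U \right)} = 2 U u$ ($N{\left(u,U \right)} = 2 u U = 2 U u$)
$S{\left(w,d \right)} = 2 - d$ ($S{\left(w,d \right)} = \left(-1\right) \left(-2\right) - d = 2 - d$)
$Z = i \sqrt{89}$ ($Z = \sqrt{\left(2 - 7\right) + 2 \left(-7\right) \left(\left(-2\right) \left(-3\right) + 0\right)} = \sqrt{\left(2 - 7\right) + 2 \left(-7\right) \left(6 + 0\right)} = \sqrt{-5 + 2 \left(-7\right) 6} = \sqrt{-5 - 84} = \sqrt{-89} = i \sqrt{89} \approx 9.434 i$)
$Z \left(-213\right) = i \sqrt{89} \left(-213\right) = - 213 i \sqrt{89}$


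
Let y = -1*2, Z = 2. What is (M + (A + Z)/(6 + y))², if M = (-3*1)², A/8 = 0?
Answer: 361/4 ≈ 90.250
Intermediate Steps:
A = 0 (A = 8*0 = 0)
y = -2
M = 9 (M = (-3)² = 9)
(M + (A + Z)/(6 + y))² = (9 + (0 + 2)/(6 - 2))² = (9 + 2/4)² = (9 + 2*(¼))² = (9 + ½)² = (19/2)² = 361/4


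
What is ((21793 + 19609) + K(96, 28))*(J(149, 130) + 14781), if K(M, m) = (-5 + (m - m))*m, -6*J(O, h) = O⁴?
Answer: -3388956132055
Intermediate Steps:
J(O, h) = -O⁴/6
K(M, m) = -5*m (K(M, m) = (-5 + 0)*m = -5*m)
((21793 + 19609) + K(96, 28))*(J(149, 130) + 14781) = ((21793 + 19609) - 5*28)*(-⅙*149⁴ + 14781) = (41402 - 140)*(-⅙*492884401 + 14781) = 41262*(-492884401/6 + 14781) = 41262*(-492795715/6) = -3388956132055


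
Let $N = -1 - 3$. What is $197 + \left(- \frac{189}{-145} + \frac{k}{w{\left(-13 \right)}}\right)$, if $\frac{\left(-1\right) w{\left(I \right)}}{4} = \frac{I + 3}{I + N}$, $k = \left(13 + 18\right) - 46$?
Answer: $\frac{237427}{1160} \approx 204.68$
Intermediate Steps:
$N = -4$ ($N = -1 - 3 = -4$)
$k = -15$ ($k = 31 - 46 = -15$)
$w{\left(I \right)} = - \frac{4 \left(3 + I\right)}{-4 + I}$ ($w{\left(I \right)} = - 4 \frac{I + 3}{I - 4} = - 4 \frac{3 + I}{-4 + I} = - \frac{4 \left(3 + I\right)}{-4 + I}$)
$197 + \left(- \frac{189}{-145} + \frac{k}{w{\left(-13 \right)}}\right) = 197 - \left(- \frac{189}{145} + 15 \frac{-4 - 13}{4 \left(-3 - -13\right)}\right) = 197 - \left(- \frac{189}{145} + \frac{15}{4 \frac{1}{-17} \left(-3 + 13\right)}\right) = 197 - \left(- \frac{189}{145} + \frac{15}{4 \left(- \frac{1}{17}\right) 10}\right) = 197 - \left(- \frac{189}{145} + \frac{15}{- \frac{40}{17}}\right) = 197 + \left(\frac{189}{145} - - \frac{51}{8}\right) = 197 + \left(\frac{189}{145} + \frac{51}{8}\right) = 197 + \frac{8907}{1160} = \frac{237427}{1160}$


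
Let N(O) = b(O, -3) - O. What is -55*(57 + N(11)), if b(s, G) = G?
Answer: -2365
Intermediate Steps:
N(O) = -3 - O
-55*(57 + N(11)) = -55*(57 + (-3 - 1*11)) = -55*(57 + (-3 - 11)) = -55*(57 - 14) = -55*43 = -2365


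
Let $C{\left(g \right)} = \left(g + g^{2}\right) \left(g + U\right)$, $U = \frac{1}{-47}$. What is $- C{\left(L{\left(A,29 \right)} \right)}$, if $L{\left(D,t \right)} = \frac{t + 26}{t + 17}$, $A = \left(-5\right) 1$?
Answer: $- \frac{14104145}{4574792} \approx -3.083$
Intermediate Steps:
$U = - \frac{1}{47} \approx -0.021277$
$A = -5$
$L{\left(D,t \right)} = \frac{26 + t}{17 + t}$
$C{\left(g \right)} = \left(- \frac{1}{47} + g\right) \left(g + g^{2}\right)$ ($C{\left(g \right)} = \left(g + g^{2}\right) \left(g - \frac{1}{47}\right) = \left(g + g^{2}\right) \left(- \frac{1}{47} + g\right) = \left(- \frac{1}{47} + g\right) \left(g + g^{2}\right)$)
$- C{\left(L{\left(A,29 \right)} \right)} = - \frac{\frac{26 + 29}{17 + 29} \left(-1 + 46 \frac{26 + 29}{17 + 29} + 47 \left(\frac{26 + 29}{17 + 29}\right)^{2}\right)}{47} = - \frac{\frac{1}{46} \cdot 55 \left(-1 + 46 \cdot \frac{1}{46} \cdot 55 + 47 \left(\frac{1}{46} \cdot 55\right)^{2}\right)}{47} = - \frac{55 \left(-1 + 46 \cdot \frac{55}{46} + 47 \left(\frac{55}{46}\right)^{2}\right)}{47 \cdot 46} = - \frac{55 \left(-1 + 55 + 47 \cdot \frac{3025}{2116}\right)}{47 \cdot 46} = - \frac{55 \left(-1 + 55 + \frac{142175}{2116}\right)}{47 \cdot 46} = - \frac{55 \cdot 256439}{47 \cdot 46 \cdot 2116} = \left(-1\right) \frac{14104145}{4574792} = - \frac{14104145}{4574792}$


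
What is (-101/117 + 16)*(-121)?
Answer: -214291/117 ≈ -1831.5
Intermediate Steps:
(-101/117 + 16)*(-121) = (1771/117)*(-121) = -214291/117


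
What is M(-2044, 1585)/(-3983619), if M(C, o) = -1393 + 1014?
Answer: 379/3983619 ≈ 9.5140e-5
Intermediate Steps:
M(C, o) = -379
M(-2044, 1585)/(-3983619) = -379/(-3983619) = -379*(-1/3983619) = 379/3983619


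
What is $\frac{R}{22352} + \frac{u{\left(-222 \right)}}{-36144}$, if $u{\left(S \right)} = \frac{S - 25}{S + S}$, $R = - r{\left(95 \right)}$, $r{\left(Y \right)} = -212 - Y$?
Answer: $\frac{307574713}{22418966592} \approx 0.013719$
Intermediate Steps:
$R = 307$ ($R = - (-212 - 95) = \left(-1\right) \left(-307\right) = 307$)
$u{\left(S \right)} = \frac{-25 + S}{2 S}$
$\frac{R}{22352} + \frac{u{\left(-222 \right)}}{-36144} = \frac{307}{22352} + \frac{\frac{1}{2} \frac{1}{-222} \left(-25 - 222\right)}{-36144} = 307 \cdot \frac{1}{22352} + \frac{1}{2} \left(- \frac{1}{222}\right) \left(-247\right) \left(- \frac{1}{36144}\right) = \frac{307}{22352} + \frac{247}{444} \left(- \frac{1}{36144}\right) = \frac{307}{22352} - \frac{247}{16047936} = \frac{307574713}{22418966592}$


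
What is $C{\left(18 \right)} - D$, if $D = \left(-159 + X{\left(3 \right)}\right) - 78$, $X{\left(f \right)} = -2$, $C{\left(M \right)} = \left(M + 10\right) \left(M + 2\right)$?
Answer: $799$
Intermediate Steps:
$C{\left(M \right)} = \left(2 + M\right) \left(10 + M\right)$ ($C{\left(M \right)} = \left(10 + M\right) \left(2 + M\right) = \left(2 + M\right) \left(10 + M\right)$)
$D = -239$ ($D = \left(-159 - 2\right) - 78 = -161 - 78 = -239$)
$C{\left(18 \right)} - D = \left(20 + 18^{2} + 12 \cdot 18\right) - -239 = \left(20 + 324 + 216\right) + 239 = 560 + 239 = 799$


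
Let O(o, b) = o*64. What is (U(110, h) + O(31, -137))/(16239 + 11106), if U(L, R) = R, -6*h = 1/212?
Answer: 2523647/34782840 ≈ 0.072554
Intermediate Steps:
O(o, b) = 64*o
h = -1/1272 (h = -1/6/212 = -1/6*1/212 = -1/1272 ≈ -0.00078616)
(U(110, h) + O(31, -137))/(16239 + 11106) = (-1/1272 + 64*31)/(16239 + 11106) = (-1/1272 + 1984)/27345 = (2523647/1272)*(1/27345) = 2523647/34782840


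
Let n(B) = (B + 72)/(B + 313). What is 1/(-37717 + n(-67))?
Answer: -246/9278377 ≈ -2.6513e-5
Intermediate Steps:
n(B) = (72 + B)/(313 + B)
1/(-37717 + n(-67)) = 1/(-37717 + (72 - 67)/(313 - 67)) = 1/(-37717 + 5/246) = 1/(-9278377/246) = -246/9278377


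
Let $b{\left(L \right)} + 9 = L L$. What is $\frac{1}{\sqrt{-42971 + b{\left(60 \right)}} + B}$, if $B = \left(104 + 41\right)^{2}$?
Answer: $\frac{4205}{88418001} - \frac{2 i \sqrt{9845}}{442090005} \approx 4.7558 \cdot 10^{-5} - 4.4888 \cdot 10^{-7} i$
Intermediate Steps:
$b{\left(L \right)} = -9 + L^{2}$ ($b{\left(L \right)} = -9 + L L = -9 + L^{2}$)
$B = 21025$ ($B = 145^{2} = 21025$)
$\frac{1}{\sqrt{-42971 + b{\left(60 \right)}} + B} = \frac{1}{\sqrt{-42971 - \left(9 - 60^{2}\right)} + 21025} = \frac{1}{\sqrt{-42971 + \left(-9 + 3600\right)} + 21025} = \frac{1}{\sqrt{-42971 + 3591} + 21025} = \frac{1}{\sqrt{-39380} + 21025} = \frac{1}{2 i \sqrt{9845} + 21025} = \frac{1}{21025 + 2 i \sqrt{9845}}$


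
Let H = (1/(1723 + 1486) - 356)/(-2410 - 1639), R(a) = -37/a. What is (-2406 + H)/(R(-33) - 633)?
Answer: 1031599649619/270935061332 ≈ 3.8076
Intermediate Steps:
H = 1142403/12993241 (H = (1/3209 - 356)/(-4049) = (1/3209 - 356)*(-1/4049) = -1142403/3209*(-1/4049) = 1142403/12993241 ≈ 0.087923)
(-2406 + H)/(R(-33) - 633) = (-2406 + 1142403/12993241)/(-37/(-33) - 633) = -31260595443/(12993241*(-37*(-1/33) - 633)) = -31260595443/(12993241*(37/33 - 633)) = -31260595443/(12993241*(-20852/33)) = -31260595443/12993241*(-33/20852) = 1031599649619/270935061332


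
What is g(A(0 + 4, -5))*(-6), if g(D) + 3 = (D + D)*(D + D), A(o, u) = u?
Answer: -582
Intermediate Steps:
g(D) = -3 + 4*D**2 (g(D) = -3 + (D + D)*(D + D) = -3 + (2*D)*(2*D) = -3 + 4*D**2)
g(A(0 + 4, -5))*(-6) = (-3 + 4*(-5)**2)*(-6) = (-3 + 4*25)*(-6) = (-3 + 100)*(-6) = 97*(-6) = -582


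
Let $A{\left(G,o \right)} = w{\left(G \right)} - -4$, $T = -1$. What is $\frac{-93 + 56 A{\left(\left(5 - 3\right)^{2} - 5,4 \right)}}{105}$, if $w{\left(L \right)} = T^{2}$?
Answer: $\frac{187}{105} \approx 1.781$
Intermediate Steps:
$w{\left(L \right)} = 1$ ($w{\left(L \right)} = \left(-1\right)^{2} = 1$)
$A{\left(G,o \right)} = 5$ ($A{\left(G,o \right)} = 1 - -4 = 1 + 4 = 5$)
$\frac{-93 + 56 A{\left(\left(5 - 3\right)^{2} - 5,4 \right)}}{105} = \frac{-93 + 56 \cdot 5}{105} = \left(-93 + 280\right) \frac{1}{105} = 187 \cdot \frac{1}{105} = \frac{187}{105}$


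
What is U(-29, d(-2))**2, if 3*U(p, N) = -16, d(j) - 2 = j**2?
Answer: 256/9 ≈ 28.444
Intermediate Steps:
d(j) = 2 + j**2
U(p, N) = -16/3 (U(p, N) = (1/3)*(-16) = -16/3)
U(-29, d(-2))**2 = (-16/3)**2 = 256/9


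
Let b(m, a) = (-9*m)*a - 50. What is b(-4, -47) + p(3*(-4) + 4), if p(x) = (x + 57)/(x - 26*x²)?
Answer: -2912673/1672 ≈ -1742.0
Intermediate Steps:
b(m, a) = -50 - 9*a*m (b(m, a) = -9*a*m - 50 = -50 - 9*a*m)
p(x) = (57 + x)/(x - 26*x²)
b(-4, -47) + p(3*(-4) + 4) = (-50 - 9*(-47)*(-4)) + (-57 - (3*(-4) + 4))/((3*(-4) + 4)*(-1 + 26*(3*(-4) + 4))) = (-50 - 1692) + (-57 - (-12 + 4))/((-12 + 4)*(-1 + 26*(-12 + 4))) = -1742 + (-57 - 1*(-8))/((-8)*(-1 + 26*(-8))) = -1742 - (-57 + 8)/(8*(-1 - 208)) = -1742 - ⅛*(-49)/(-209) = -1742 - ⅛*(-1/209)*(-49) = -1742 - 49/1672 = -2912673/1672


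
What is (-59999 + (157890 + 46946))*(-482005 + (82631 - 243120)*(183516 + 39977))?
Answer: -5195107671926634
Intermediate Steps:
(-59999 + (157890 + 46946))*(-482005 + (82631 - 243120)*(183516 + 39977)) = (-59999 + 204836)*(-482005 - 160489*223493) = 144837*(-482005 - 35868168077) = 144837*(-35868650082) = -5195107671926634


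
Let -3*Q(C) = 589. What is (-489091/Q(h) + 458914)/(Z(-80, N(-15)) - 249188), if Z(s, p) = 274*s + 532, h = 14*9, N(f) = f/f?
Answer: -271767619/159369264 ≈ -1.7053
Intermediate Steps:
N(f) = 1
h = 126
Q(C) = -589/3 (Q(C) = -1/3*589 = -589/3)
Z(s, p) = 532 + 274*s
(-489091/Q(h) + 458914)/(Z(-80, N(-15)) - 249188) = (-489091/(-589/3) + 458914)/((532 + 274*(-80)) - 249188) = (-489091*(-3/589) + 458914)/((532 - 21920) - 249188) = (1467273/589 + 458914)/(-21388 - 249188) = (271767619/589)/(-270576) = (271767619/589)*(-1/270576) = -271767619/159369264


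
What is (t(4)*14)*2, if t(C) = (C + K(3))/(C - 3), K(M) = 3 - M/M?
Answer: 168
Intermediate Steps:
K(M) = 2 (K(M) = 3 - 1*1 = 3 - 1 = 2)
t(C) = (2 + C)/(-3 + C) (t(C) = (C + 2)/(C - 3) = (2 + C)/(-3 + C))
(t(4)*14)*2 = (((2 + 4)/(-3 + 4))*14)*2 = ((6/1)*14)*2 = ((1*6)*14)*2 = (6*14)*2 = 84*2 = 168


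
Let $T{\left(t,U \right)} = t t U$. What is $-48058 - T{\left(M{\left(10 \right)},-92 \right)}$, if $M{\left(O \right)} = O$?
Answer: $-38858$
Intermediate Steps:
$T{\left(t,U \right)} = U t^{2}$ ($T{\left(t,U \right)} = t^{2} U = U t^{2}$)
$-48058 - T{\left(M{\left(10 \right)},-92 \right)} = -48058 - - 92 \cdot 10^{2} = -48058 - \left(-92\right) 100 = -48058 - -9200 = -48058 + 9200 = -38858$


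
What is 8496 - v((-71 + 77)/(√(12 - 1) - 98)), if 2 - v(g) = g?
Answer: 81482354/9593 - 6*√11/9593 ≈ 8493.9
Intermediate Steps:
v(g) = 2 - g
8496 - v((-71 + 77)/(√(12 - 1) - 98)) = 8496 - (2 - (-71 + 77)/(√(12 - 1) - 98)) = 8496 - (2 - 6/(√11 - 98)) = 8496 - (2 - 6/(-98 + √11)) = 8496 + (-2 + 6/(-98 + √11)) = 8494 + 6/(-98 + √11)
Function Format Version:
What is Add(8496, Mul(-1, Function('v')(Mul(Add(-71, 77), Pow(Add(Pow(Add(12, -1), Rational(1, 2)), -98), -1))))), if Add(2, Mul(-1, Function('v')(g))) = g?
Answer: Add(Rational(81482354, 9593), Mul(Rational(-6, 9593), Pow(11, Rational(1, 2)))) ≈ 8493.9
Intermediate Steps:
Function('v')(g) = Add(2, Mul(-1, g))
Add(8496, Mul(-1, Function('v')(Mul(Add(-71, 77), Pow(Add(Pow(Add(12, -1), Rational(1, 2)), -98), -1))))) = Add(8496, Mul(-1, Add(2, Mul(-1, Mul(Add(-71, 77), Pow(Add(Pow(Add(12, -1), Rational(1, 2)), -98), -1)))))) = Add(8496, Mul(-1, Add(2, Mul(-1, Mul(6, Pow(Add(Pow(11, Rational(1, 2)), -98), -1)))))) = Add(8496, Mul(-1, Add(2, Mul(-1, Mul(6, Pow(Add(-98, Pow(11, Rational(1, 2))), -1)))))) = Add(8496, Mul(-1, Add(2, Mul(-6, Pow(Add(-98, Pow(11, Rational(1, 2))), -1))))) = Add(8496, Add(-2, Mul(6, Pow(Add(-98, Pow(11, Rational(1, 2))), -1)))) = Add(8494, Mul(6, Pow(Add(-98, Pow(11, Rational(1, 2))), -1)))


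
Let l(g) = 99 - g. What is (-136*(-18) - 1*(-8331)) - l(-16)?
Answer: 10664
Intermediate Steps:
(-136*(-18) - 1*(-8331)) - l(-16) = (-136*(-18) - 1*(-8331)) - (99 - 1*(-16)) = (2448 + 8331) - (99 + 16) = 10779 - 1*115 = 10779 - 115 = 10664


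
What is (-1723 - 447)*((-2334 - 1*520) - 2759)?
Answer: 12180210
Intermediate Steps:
(-1723 - 447)*((-2334 - 1*520) - 2759) = -2170*((-2334 - 520) - 2759) = -2170*(-2854 - 2759) = -2170*(-5613) = 12180210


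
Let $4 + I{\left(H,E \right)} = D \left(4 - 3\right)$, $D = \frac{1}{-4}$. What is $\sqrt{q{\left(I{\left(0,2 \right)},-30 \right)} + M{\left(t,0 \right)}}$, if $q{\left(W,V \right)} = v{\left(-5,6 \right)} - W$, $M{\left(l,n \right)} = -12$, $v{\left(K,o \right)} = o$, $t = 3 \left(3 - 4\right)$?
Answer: $\frac{i \sqrt{7}}{2} \approx 1.3229 i$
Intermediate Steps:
$t = -3$ ($t = 3 \left(-1\right) = -3$)
$D = - \frac{1}{4} \approx -0.25$
$I{\left(H,E \right)} = - \frac{17}{4}$ ($I{\left(H,E \right)} = -4 - \frac{4 - 3}{4} = -4 - \frac{1}{4} = - \frac{17}{4}$)
$q{\left(W,V \right)} = 6 - W$
$\sqrt{q{\left(I{\left(0,2 \right)},-30 \right)} + M{\left(t,0 \right)}} = \sqrt{\left(6 - - \frac{17}{4}\right) - 12} = \sqrt{\left(6 + \frac{17}{4}\right) - 12} = \sqrt{\frac{41}{4} - 12} = \sqrt{- \frac{7}{4}} = \frac{i \sqrt{7}}{2}$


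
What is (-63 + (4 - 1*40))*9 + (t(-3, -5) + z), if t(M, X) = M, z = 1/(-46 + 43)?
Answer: -2683/3 ≈ -894.33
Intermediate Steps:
z = -⅓ (z = 1/(-3) = -⅓ ≈ -0.33333)
(-63 + (4 - 1*40))*9 + (t(-3, -5) + z) = (-63 + (4 - 1*40))*9 + (-3 - ⅓) = (-63 + (4 - 40))*9 - 10/3 = (-63 - 36)*9 - 10/3 = -99*9 - 10/3 = -891 - 10/3 = -2683/3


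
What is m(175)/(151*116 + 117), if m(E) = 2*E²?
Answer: 8750/2519 ≈ 3.4736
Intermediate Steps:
m(175)/(151*116 + 117) = (2*175²)/(151*116 + 117) = (2*30625)/(17516 + 117) = 61250/17633 = 61250*(1/17633) = 8750/2519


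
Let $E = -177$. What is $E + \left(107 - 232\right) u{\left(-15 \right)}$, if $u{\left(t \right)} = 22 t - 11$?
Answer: $42448$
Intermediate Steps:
$u{\left(t \right)} = -11 + 22 t$
$E + \left(107 - 232\right) u{\left(-15 \right)} = -177 + \left(107 - 232\right) \left(-11 + 22 \left(-15\right)\right) = -177 + \left(107 - 232\right) \left(-11 - 330\right) = -177 - -42625 = -177 + 42625 = 42448$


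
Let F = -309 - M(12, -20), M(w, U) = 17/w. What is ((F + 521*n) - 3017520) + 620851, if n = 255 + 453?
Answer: -24337337/12 ≈ -2.0281e+6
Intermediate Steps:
n = 708
F = -3725/12 (F = -309 - 17/12 = -3725/12 ≈ -310.42)
((F + 521*n) - 3017520) + 620851 = ((-3725/12 + 521*708) - 3017520) + 620851 = ((-3725/12 + 368868) - 3017520) + 620851 = (4422691/12 - 3017520) + 620851 = -31787549/12 + 620851 = -24337337/12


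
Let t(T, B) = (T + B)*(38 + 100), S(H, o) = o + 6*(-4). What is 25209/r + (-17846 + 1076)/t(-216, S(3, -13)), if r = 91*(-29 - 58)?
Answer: -41521052/15356341 ≈ -2.7038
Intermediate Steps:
S(H, o) = -24 + o (S(H, o) = o - 24 = -24 + o)
t(T, B) = 138*B + 138*T (t(T, B) = (B + T)*138 = 138*B + 138*T)
r = -7917 (r = 91*(-87) = -7917)
25209/r + (-17846 + 1076)/t(-216, S(3, -13)) = 25209/(-7917) + (-17846 + 1076)/(138*(-24 - 13) + 138*(-216)) = 25209*(-1/7917) - 16770/(138*(-37) - 29808) = -8403/2639 - 16770/(-5106 - 29808) = -8403/2639 - 16770/(-34914) = -8403/2639 - 16770*(-1/34914) = -8403/2639 + 2795/5819 = -41521052/15356341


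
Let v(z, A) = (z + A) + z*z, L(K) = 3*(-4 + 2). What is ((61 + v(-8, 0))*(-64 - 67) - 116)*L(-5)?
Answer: 92658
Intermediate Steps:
L(K) = -6 (L(K) = 3*(-2) = -6)
v(z, A) = A + z + z**2 (v(z, A) = (A + z) + z**2 = A + z + z**2)
((61 + v(-8, 0))*(-64 - 67) - 116)*L(-5) = ((61 + (0 - 8 + (-8)**2))*(-64 - 67) - 116)*(-6) = ((61 + (0 - 8 + 64))*(-131) - 116)*(-6) = ((61 + 56)*(-131) - 116)*(-6) = (117*(-131) - 116)*(-6) = (-15327 - 116)*(-6) = -15443*(-6) = 92658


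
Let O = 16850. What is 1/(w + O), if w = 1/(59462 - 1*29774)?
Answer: 29688/500242801 ≈ 5.9347e-5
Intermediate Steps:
w = 1/29688 (w = 1/(59462 - 29774) = 1/29688 ≈ 3.3684e-5)
1/(w + O) = 1/(1/29688 + 16850) = 1/(500242801/29688) = 29688/500242801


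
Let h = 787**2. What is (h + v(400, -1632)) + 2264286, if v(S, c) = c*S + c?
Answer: 2229223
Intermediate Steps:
v(S, c) = c + S*c (v(S, c) = S*c + c = c + S*c)
h = 619369
(h + v(400, -1632)) + 2264286 = (619369 - 1632*(1 + 400)) + 2264286 = (619369 - 1632*401) + 2264286 = (619369 - 654432) + 2264286 = -35063 + 2264286 = 2229223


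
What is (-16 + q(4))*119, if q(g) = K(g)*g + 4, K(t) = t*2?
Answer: 2380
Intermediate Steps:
K(t) = 2*t
q(g) = 4 + 2*g² (q(g) = (2*g)*g + 4 = 2*g² + 4 = 4 + 2*g²)
(-16 + q(4))*119 = (-16 + (4 + 2*4²))*119 = (-16 + (4 + 2*16))*119 = (-16 + (4 + 32))*119 = (-16 + 36)*119 = 20*119 = 2380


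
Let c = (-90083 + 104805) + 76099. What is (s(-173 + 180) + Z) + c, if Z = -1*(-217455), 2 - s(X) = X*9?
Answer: 308215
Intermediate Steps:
s(X) = 2 - 9*X (s(X) = 2 - X*9 = 2 - 9*X)
c = 90821 (c = 14722 + 76099 = 90821)
Z = 217455
(s(-173 + 180) + Z) + c = ((2 - 9*(-173 + 180)) + 217455) + 90821 = ((2 - 9*7) + 217455) + 90821 = ((2 - 63) + 217455) + 90821 = (-61 + 217455) + 90821 = 217394 + 90821 = 308215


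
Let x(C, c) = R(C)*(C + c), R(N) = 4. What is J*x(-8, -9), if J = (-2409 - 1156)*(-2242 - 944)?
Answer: -772350120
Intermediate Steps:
J = 11358090 (J = -3565*(-3186) = 11358090)
x(C, c) = 4*C + 4*c (x(C, c) = 4*(C + c) = 4*C + 4*c)
J*x(-8, -9) = 11358090*(4*(-8) + 4*(-9)) = 11358090*(-32 - 36) = 11358090*(-68) = -772350120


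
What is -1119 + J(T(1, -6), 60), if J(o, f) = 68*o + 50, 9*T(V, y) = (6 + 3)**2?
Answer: -457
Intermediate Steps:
T(V, y) = 9 (T(V, y) = (6 + 3)**2/9 = (1/9)*9**2 = (1/9)*81 = 9)
J(o, f) = 50 + 68*o
-1119 + J(T(1, -6), 60) = -1119 + (50 + 68*9) = -1119 + (50 + 612) = -1119 + 662 = -457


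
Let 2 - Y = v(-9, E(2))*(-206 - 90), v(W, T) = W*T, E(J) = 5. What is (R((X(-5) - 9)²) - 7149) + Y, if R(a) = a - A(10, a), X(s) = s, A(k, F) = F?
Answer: -20467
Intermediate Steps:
v(W, T) = T*W
R(a) = 0 (R(a) = a - a = 0)
Y = -13318 (Y = 2 - 5*(-9)*(-206 - 90) = 2 - (-45)*(-296) = 2 - 1*13320 = 2 - 13320 = -13318)
(R((X(-5) - 9)²) - 7149) + Y = (0 - 7149) - 13318 = -7149 - 13318 = -20467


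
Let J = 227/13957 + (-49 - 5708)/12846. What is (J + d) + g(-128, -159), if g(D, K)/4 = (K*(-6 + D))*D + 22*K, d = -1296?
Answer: -652858194832509/59763874 ≈ -1.0924e+7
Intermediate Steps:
J = -25811469/59763874 (J = 227*(1/13957) - 5757*1/12846 = 227/13957 - 1919/4282 = -25811469/59763874 ≈ -0.43189)
g(D, K) = 88*K + 4*D*K*(-6 + D) (g(D, K) = 4*((K*(-6 + D))*D + 22*K) = 4*(D*K*(-6 + D) + 22*K) = 4*(22*K + D*K*(-6 + D)) = 88*K + 4*D*K*(-6 + D))
(J + d) + g(-128, -159) = (-25811469/59763874 - 1296) + 4*(-159)*(22 + (-128)² - 6*(-128)) = -77479792173/59763874 + 4*(-159)*(22 + 16384 + 768) = -77479792173/59763874 + 4*(-159)*17174 = -77479792173/59763874 - 10922664 = -652858194832509/59763874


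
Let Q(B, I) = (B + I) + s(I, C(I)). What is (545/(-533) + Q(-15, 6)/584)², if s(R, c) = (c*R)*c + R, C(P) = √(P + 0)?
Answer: 90415077481/96890257984 ≈ 0.93317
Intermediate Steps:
C(P) = √P
s(R, c) = R + R*c² (s(R, c) = (R*c)*c + R = R*c² + R = R + R*c²)
Q(B, I) = B + I + I*(1 + I) (Q(B, I) = (B + I) + I*(1 + (√I)²) = (B + I) + I*(1 + I) = B + I + I*(1 + I))
(545/(-533) + Q(-15, 6)/584)² = (545/(-533) + (-15 + 6 + 6*(1 + 6))/584)² = (545*(-1/533) + (-15 + 6 + 6*7)*(1/584))² = (-545/533 + (-15 + 6 + 42)*(1/584))² = (-545/533 + 33*(1/584))² = (-545/533 + 33/584)² = (-300691/311272)² = 90415077481/96890257984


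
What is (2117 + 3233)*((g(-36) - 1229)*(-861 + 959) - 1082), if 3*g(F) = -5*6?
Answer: -655396400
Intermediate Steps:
g(F) = -10 (g(F) = (-5*6)/3 = (⅓)*(-30) = -10)
(2117 + 3233)*((g(-36) - 1229)*(-861 + 959) - 1082) = (2117 + 3233)*((-10 - 1229)*(-861 + 959) - 1082) = 5350*(-1239*98 - 1082) = 5350*(-121422 - 1082) = 5350*(-122504) = -655396400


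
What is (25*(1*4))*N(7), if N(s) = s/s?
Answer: 100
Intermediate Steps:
N(s) = 1
(25*(1*4))*N(7) = (25*(1*4))*1 = (25*4)*1 = 100*1 = 100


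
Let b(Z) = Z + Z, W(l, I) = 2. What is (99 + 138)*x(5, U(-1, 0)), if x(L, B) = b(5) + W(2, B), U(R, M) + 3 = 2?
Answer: 2844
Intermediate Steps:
U(R, M) = -1 (U(R, M) = -3 + 2 = -1)
b(Z) = 2*Z
x(L, B) = 12 (x(L, B) = 2*5 + 2 = 10 + 2 = 12)
(99 + 138)*x(5, U(-1, 0)) = (99 + 138)*12 = 237*12 = 2844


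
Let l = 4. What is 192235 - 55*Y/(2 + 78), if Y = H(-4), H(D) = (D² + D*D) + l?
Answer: 768841/4 ≈ 1.9221e+5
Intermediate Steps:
H(D) = 4 + 2*D² (H(D) = (D² + D*D) + 4 = (D² + D²) + 4 = 2*D² + 4 = 4 + 2*D²)
Y = 36 (Y = 4 + 2*(-4)² = 4 + 2*16 = 4 + 32 = 36)
192235 - 55*Y/(2 + 78) = 192235 - 55*36/(2 + 78) = 192235 - 1980/80 = 192235 - 1*99/4 = 192235 - 99/4 = 768841/4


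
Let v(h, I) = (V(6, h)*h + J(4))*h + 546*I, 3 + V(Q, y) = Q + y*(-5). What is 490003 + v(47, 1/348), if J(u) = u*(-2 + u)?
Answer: -1282231/58 ≈ -22107.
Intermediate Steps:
V(Q, y) = -3 + Q - 5*y (V(Q, y) = -3 + (Q + y*(-5)) = -3 + (Q - 5*y) = -3 + Q - 5*y)
v(h, I) = 546*I + h*(8 + h*(3 - 5*h)) (v(h, I) = ((-3 + 6 - 5*h)*h + 4*(-2 + 4))*h + 546*I = ((3 - 5*h)*h + 4*2)*h + 546*I = (h*(3 - 5*h) + 8)*h + 546*I = (8 + h*(3 - 5*h))*h + 546*I = h*(8 + h*(3 - 5*h)) + 546*I = 546*I + h*(8 + h*(3 - 5*h)))
490003 + v(47, 1/348) = 490003 + (8*47 + 546/348 + 47²*(3 - 5*47)) = 490003 + (376 + 546*(1/348) + 2209*(3 - 235)) = 490003 + (376 + 91/58 + 2209*(-232)) = 490003 + (376 + 91/58 - 512488) = 490003 - 29702405/58 = -1282231/58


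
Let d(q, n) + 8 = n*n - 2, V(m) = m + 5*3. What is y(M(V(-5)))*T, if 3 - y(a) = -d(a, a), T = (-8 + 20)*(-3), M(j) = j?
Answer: -3348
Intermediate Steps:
V(m) = 15 + m (V(m) = m + 15 = 15 + m)
d(q, n) = -10 + n² (d(q, n) = -8 + (n*n - 2) = -8 + (n² - 2) = -8 + (-2 + n²) = -10 + n²)
T = -36 (T = 12*(-3) = -36)
y(a) = -7 + a² (y(a) = 3 - (-1)*(-10 + a²) = 3 - (10 - a²) = 3 + (-10 + a²) = -7 + a²)
y(M(V(-5)))*T = (-7 + (15 - 5)²)*(-36) = (-7 + 10²)*(-36) = (-7 + 100)*(-36) = 93*(-36) = -3348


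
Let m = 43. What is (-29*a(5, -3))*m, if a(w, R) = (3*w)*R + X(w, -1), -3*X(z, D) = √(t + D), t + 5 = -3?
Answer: 56115 + 1247*I ≈ 56115.0 + 1247.0*I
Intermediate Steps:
t = -8 (t = -5 - 3 = -8)
X(z, D) = -√(-8 + D)/3
a(w, R) = -I + 3*R*w (a(w, R) = (3*w)*R - √(-8 - 1)/3 = 3*R*w - I = -I + 3*R*w)
(-29*a(5, -3))*m = -29*(-I + 3*(-3)*5)*43 = -29*(-I - 45)*43 = -29*(-45 - I)*43 = (1305 + 29*I)*43 = 56115 + 1247*I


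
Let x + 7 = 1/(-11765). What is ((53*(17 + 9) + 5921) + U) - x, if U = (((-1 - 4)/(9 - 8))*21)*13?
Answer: 69895866/11765 ≈ 5941.0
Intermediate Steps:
U = -1365 (U = (-5/1*21)*13 = (-5*1*21)*13 = -5*21*13 = -105*13 = -1365)
x = -82356/11765 (x = -7 + 1/(-11765) = -7 - 1/11765 = -82356/11765 ≈ -7.0001)
((53*(17 + 9) + 5921) + U) - x = ((53*(17 + 9) + 5921) - 1365) - 1*(-82356/11765) = ((53*26 + 5921) - 1365) + 82356/11765 = ((1378 + 5921) - 1365) + 82356/11765 = (7299 - 1365) + 82356/11765 = 5934 + 82356/11765 = 69895866/11765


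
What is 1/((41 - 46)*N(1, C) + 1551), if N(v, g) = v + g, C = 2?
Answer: 1/1536 ≈ 0.00065104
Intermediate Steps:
N(v, g) = g + v
1/((41 - 46)*N(1, C) + 1551) = 1/((41 - 46)*(2 + 1) + 1551) = 1/(-5*3 + 1551) = 1/(-15 + 1551) = 1/1536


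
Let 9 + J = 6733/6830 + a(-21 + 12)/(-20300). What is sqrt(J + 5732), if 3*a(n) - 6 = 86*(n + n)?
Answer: 3*sqrt(305654962390918)/693245 ≈ 75.657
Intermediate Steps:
a(n) = 2 + 172*n/3 (a(n) = 2 + (86*(n + n))/3 = 2 + (86*(2*n))/3 = 2 + (172*n)/3 = 2 + 172*n/3)
J = -27691262/3466225 (J = -9 + (6733/6830 + (2 + 172*(-21 + 12)/3)/(-20300)) = -9 + (6733*(1/6830) + (2 + (172/3)*(-9))*(-1/20300)) = -9 + (6733/6830 + (2 - 516)*(-1/20300)) = -9 + (6733/6830 - 514*(-1/20300)) = -9 + (6733/6830 + 257/10150) = -9 + 3504763/3466225 = -27691262/3466225 ≈ -7.9889)
sqrt(J + 5732) = sqrt(-27691262/3466225 + 5732) = sqrt(19840710438/3466225) = 3*sqrt(305654962390918)/693245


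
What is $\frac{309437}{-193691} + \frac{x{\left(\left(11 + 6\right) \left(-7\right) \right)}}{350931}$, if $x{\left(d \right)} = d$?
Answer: $- \frac{912723404}{571194759} \approx -1.5979$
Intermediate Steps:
$\frac{309437}{-193691} + \frac{x{\left(\left(11 + 6\right) \left(-7\right) \right)}}{350931} = \frac{309437}{-193691} + \frac{\left(11 + 6\right) \left(-7\right)}{350931} = 309437 \left(- \frac{1}{193691}\right) + 17 \left(-7\right) \frac{1}{350931} = - \frac{309437}{193691} - \frac{1}{2949} = - \frac{912723404}{571194759}$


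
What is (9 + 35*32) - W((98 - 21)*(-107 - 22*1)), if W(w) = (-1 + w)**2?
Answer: -98683227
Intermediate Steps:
(9 + 35*32) - W((98 - 21)*(-107 - 22*1)) = (9 + 35*32) - (-1 + (98 - 21)*(-107 - 22*1))**2 = (9 + 1120) - (-1 + 77*(-107 - 22))**2 = 1129 - (-1 + 77*(-129))**2 = 1129 - (-1 - 9933)**2 = 1129 - 1*(-9934)**2 = 1129 - 1*98684356 = 1129 - 98684356 = -98683227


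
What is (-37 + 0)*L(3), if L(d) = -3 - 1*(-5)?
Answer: -74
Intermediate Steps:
L(d) = 2 (L(d) = -3 + 5 = 2)
(-37 + 0)*L(3) = (-37 + 0)*2 = -37*2 = -74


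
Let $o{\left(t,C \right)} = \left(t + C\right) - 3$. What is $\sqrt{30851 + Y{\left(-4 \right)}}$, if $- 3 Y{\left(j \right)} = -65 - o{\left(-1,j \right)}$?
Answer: $21 \sqrt{70} \approx 175.7$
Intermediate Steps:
$o{\left(t,C \right)} = -3 + C + t$ ($o{\left(t,C \right)} = \left(C + t\right) - 3 = -3 + C + t$)
$Y{\left(j \right)} = \frac{61}{3} + \frac{j}{3}$ ($Y{\left(j \right)} = - \frac{-65 - \left(-3 + j - 1\right)}{3} = - \frac{-65 - \left(-4 + j\right)}{3} = - \frac{-61 - j}{3} = \frac{61}{3} + \frac{j}{3}$)
$\sqrt{30851 + Y{\left(-4 \right)}} = \sqrt{30851 + \left(\frac{61}{3} + \frac{1}{3} \left(-4\right)\right)} = \sqrt{30851 + \left(\frac{61}{3} - \frac{4}{3}\right)} = \sqrt{30851 + 19} = \sqrt{30870} = 21 \sqrt{70}$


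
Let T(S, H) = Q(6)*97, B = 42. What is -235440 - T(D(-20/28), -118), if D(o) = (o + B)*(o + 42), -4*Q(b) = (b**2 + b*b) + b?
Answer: -467097/2 ≈ -2.3355e+5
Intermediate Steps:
Q(b) = -b**2/2 - b/4 (Q(b) = -((b**2 + b*b) + b)/4 = -((b**2 + b**2) + b)/4 = -(2*b**2 + b)/4 = -(b + 2*b**2)/4 = -b**2/2 - b/4)
D(o) = (42 + o)**2 (D(o) = (o + 42)*(o + 42) = (42 + o)*(42 + o) = (42 + o)**2)
T(S, H) = -3783/2 (T(S, H) = -1/4*6*(1 + 2*6)*97 = -1/4*6*(1 + 12)*97 = -1/4*6*13*97 = -39/2*97 = -3783/2)
-235440 - T(D(-20/28), -118) = -235440 - 1*(-3783/2) = -235440 + 3783/2 = -467097/2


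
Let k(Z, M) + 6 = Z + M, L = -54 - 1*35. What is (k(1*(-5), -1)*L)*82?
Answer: 87576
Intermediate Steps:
L = -89 (L = -54 - 35 = -89)
k(Z, M) = -6 + M + Z (k(Z, M) = -6 + (Z + M) = -6 + (M + Z) = -6 + M + Z)
(k(1*(-5), -1)*L)*82 = ((-6 - 1 + 1*(-5))*(-89))*82 = ((-6 - 1 - 5)*(-89))*82 = -12*(-89)*82 = 1068*82 = 87576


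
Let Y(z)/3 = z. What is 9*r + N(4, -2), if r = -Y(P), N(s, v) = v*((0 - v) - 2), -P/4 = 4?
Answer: 432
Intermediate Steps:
P = -16 (P = -4*4 = -16)
Y(z) = 3*z
N(s, v) = v*(-2 - v) (N(s, v) = v*(-v - 2) = v*(-2 - v))
r = 48 (r = -3*(-16) = -1*(-48) = 48)
9*r + N(4, -2) = 9*48 - 1*(-2)*(2 - 2) = 432 - 1*(-2)*0 = 432 + 0 = 432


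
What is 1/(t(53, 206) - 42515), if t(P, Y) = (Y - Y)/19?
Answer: -1/42515 ≈ -2.3521e-5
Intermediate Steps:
t(P, Y) = 0 (t(P, Y) = 0*(1/19) = 0)
1/(t(53, 206) - 42515) = 1/(0 - 42515) = 1/(-42515) = -1/42515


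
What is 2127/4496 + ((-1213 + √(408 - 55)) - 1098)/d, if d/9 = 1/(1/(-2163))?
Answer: 51796565/87523632 - √353/19467 ≈ 0.59084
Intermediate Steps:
d = -19467 (d = 9/(1/(-2163)) = 9/(-1/2163) = 9*(-2163) = -19467)
2127/4496 + ((-1213 + √(408 - 55)) - 1098)/d = 2127/4496 + ((-1213 + √(408 - 55)) - 1098)/(-19467) = 2127*(1/4496) + ((-1213 + √353) - 1098)*(-1/19467) = 2127/4496 + (-2311 + √353)*(-1/19467) = 2127/4496 + (2311/19467 - √353/19467) = 51796565/87523632 - √353/19467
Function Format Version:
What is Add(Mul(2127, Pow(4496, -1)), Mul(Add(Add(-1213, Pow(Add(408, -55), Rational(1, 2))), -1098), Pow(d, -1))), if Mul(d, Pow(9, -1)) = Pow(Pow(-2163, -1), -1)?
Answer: Add(Rational(51796565, 87523632), Mul(Rational(-1, 19467), Pow(353, Rational(1, 2)))) ≈ 0.59084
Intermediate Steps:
d = -19467 (d = Mul(9, Pow(Pow(-2163, -1), -1)) = Mul(9, Pow(Rational(-1, 2163), -1)) = Mul(9, -2163) = -19467)
Add(Mul(2127, Pow(4496, -1)), Mul(Add(Add(-1213, Pow(Add(408, -55), Rational(1, 2))), -1098), Pow(d, -1))) = Add(Mul(2127, Pow(4496, -1)), Mul(Add(Add(-1213, Pow(Add(408, -55), Rational(1, 2))), -1098), Pow(-19467, -1))) = Add(Mul(2127, Rational(1, 4496)), Mul(Add(Add(-1213, Pow(353, Rational(1, 2))), -1098), Rational(-1, 19467))) = Add(Rational(2127, 4496), Mul(Add(-2311, Pow(353, Rational(1, 2))), Rational(-1, 19467))) = Add(Rational(2127, 4496), Add(Rational(2311, 19467), Mul(Rational(-1, 19467), Pow(353, Rational(1, 2))))) = Add(Rational(51796565, 87523632), Mul(Rational(-1, 19467), Pow(353, Rational(1, 2))))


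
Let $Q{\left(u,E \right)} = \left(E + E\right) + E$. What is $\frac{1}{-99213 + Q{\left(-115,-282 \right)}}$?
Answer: $- \frac{1}{100059} \approx -9.9941 \cdot 10^{-6}$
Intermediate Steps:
$Q{\left(u,E \right)} = 3 E$ ($Q{\left(u,E \right)} = 2 E + E = 3 E$)
$\frac{1}{-99213 + Q{\left(-115,-282 \right)}} = \frac{1}{-99213 + 3 \left(-282\right)} = \frac{1}{-99213 - 846} = \frac{1}{-100059} = - \frac{1}{100059}$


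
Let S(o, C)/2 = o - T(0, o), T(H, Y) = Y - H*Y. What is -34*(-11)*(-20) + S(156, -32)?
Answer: -7480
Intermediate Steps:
T(H, Y) = Y - H*Y
S(o, C) = 0 (S(o, C) = 2*(o - o*(1 - 1*0)) = 2*(o - o*(1 + 0)) = 2*(o - o) = 2*0 = 0)
-34*(-11)*(-20) + S(156, -32) = -34*(-11)*(-20) + 0 = 374*(-20) + 0 = -7480 + 0 = -7480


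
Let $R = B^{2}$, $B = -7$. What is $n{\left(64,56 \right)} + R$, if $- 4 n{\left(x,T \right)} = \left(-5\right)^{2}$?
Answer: $\frac{171}{4} \approx 42.75$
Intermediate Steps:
$n{\left(x,T \right)} = - \frac{25}{4}$ ($n{\left(x,T \right)} = - \frac{\left(-5\right)^{2}}{4} = \left(- \frac{1}{4}\right) 25 = - \frac{25}{4}$)
$R = 49$ ($R = \left(-7\right)^{2} = 49$)
$n{\left(64,56 \right)} + R = - \frac{25}{4} + 49 = \frac{171}{4}$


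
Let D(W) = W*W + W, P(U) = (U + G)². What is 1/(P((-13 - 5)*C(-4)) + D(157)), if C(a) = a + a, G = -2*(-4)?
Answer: 1/47910 ≈ 2.0872e-5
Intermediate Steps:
G = 8
C(a) = 2*a
P(U) = (8 + U)² (P(U) = (U + 8)² = (8 + U)²)
D(W) = W + W² (D(W) = W² + W = W + W²)
1/(P((-13 - 5)*C(-4)) + D(157)) = 1/((8 + (-13 - 5)*(2*(-4)))² + 157*(1 + 157)) = 1/((8 - 18*(-8))² + 157*158) = 1/((8 + 144)² + 24806) = 1/(152² + 24806) = 1/(23104 + 24806) = 1/47910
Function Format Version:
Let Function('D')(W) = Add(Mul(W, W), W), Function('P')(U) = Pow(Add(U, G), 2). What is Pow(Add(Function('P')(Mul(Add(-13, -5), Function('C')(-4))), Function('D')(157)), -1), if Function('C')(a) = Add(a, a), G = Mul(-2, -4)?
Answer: Rational(1, 47910) ≈ 2.0872e-5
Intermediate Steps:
G = 8
Function('C')(a) = Mul(2, a)
Function('P')(U) = Pow(Add(8, U), 2) (Function('P')(U) = Pow(Add(U, 8), 2) = Pow(Add(8, U), 2))
Function('D')(W) = Add(W, Pow(W, 2)) (Function('D')(W) = Add(Pow(W, 2), W) = Add(W, Pow(W, 2)))
Pow(Add(Function('P')(Mul(Add(-13, -5), Function('C')(-4))), Function('D')(157)), -1) = Pow(Add(Pow(Add(8, Mul(Add(-13, -5), Mul(2, -4))), 2), Mul(157, Add(1, 157))), -1) = Pow(Add(Pow(Add(8, Mul(-18, -8)), 2), Mul(157, 158)), -1) = Pow(Add(Pow(Add(8, 144), 2), 24806), -1) = Pow(Add(Pow(152, 2), 24806), -1) = Pow(Add(23104, 24806), -1) = Pow(47910, -1) = Rational(1, 47910)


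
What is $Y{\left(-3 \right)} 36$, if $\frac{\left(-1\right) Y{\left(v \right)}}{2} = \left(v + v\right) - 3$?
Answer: $648$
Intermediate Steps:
$Y{\left(v \right)} = 6 - 4 v$ ($Y{\left(v \right)} = - 2 \left(\left(v + v\right) - 3\right) = - 2 \left(2 v - 3\right) = - 2 \left(-3 + 2 v\right) = 6 - 4 v$)
$Y{\left(-3 \right)} 36 = \left(6 - -12\right) 36 = \left(6 + 12\right) 36 = 18 \cdot 36 = 648$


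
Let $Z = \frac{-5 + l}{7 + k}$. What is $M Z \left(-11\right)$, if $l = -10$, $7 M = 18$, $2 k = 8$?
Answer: $\frac{270}{7} \approx 38.571$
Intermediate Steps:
$k = 4$ ($k = \frac{1}{2} \cdot 8 = 4$)
$M = \frac{18}{7}$ ($M = \frac{1}{7} \cdot 18 = \frac{18}{7} \approx 2.5714$)
$Z = - \frac{15}{11}$ ($Z = \frac{-5 - 10}{7 + 4} = - \frac{15}{11} \approx -1.3636$)
$M Z \left(-11\right) = \frac{18}{7} \left(- \frac{15}{11}\right) \left(-11\right) = \left(- \frac{270}{77}\right) \left(-11\right) = \frac{270}{7}$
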